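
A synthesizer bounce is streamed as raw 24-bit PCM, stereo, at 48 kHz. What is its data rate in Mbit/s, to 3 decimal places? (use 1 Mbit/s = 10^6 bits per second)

Bit rate = 48,000 × 24 × 2 = 2,304,000 bits/s.
= 2.304 Mbit/s.

2.304 Mbit/s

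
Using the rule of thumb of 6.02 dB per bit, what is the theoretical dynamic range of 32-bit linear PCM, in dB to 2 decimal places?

32 × 6.02 = 192.64 dB.

192.64 dB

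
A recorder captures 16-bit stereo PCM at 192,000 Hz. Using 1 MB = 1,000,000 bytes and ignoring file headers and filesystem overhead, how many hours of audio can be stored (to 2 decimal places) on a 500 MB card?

Uncompressed byte rate = 192,000 × 2 × 2 = 768,000 bytes/s.
Capacity = 500 × 1,000,000 = 500,000,000 bytes.
500,000,000 / 768,000 ≈ 651.04 s → 0.18 hours.

0.18 hours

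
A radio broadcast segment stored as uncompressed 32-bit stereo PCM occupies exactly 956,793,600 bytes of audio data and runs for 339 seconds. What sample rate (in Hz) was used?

352,800 Hz

Bytes = sample_rate × seconds × bytes_per_sample × channels.
sample_rate = 956,793,600 / (339 × 4 × 2) = 956,793,600 / 2,712 = 352,800 Hz.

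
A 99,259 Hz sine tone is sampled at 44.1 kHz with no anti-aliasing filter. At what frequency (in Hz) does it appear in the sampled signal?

Nyquist = 44,100/2 = 22,050 Hz; 99,259 Hz exceeds it.
Alias = |99,259 − 2×44,100| = |99,259 − 88,200| = 11,059 Hz.

11,059 Hz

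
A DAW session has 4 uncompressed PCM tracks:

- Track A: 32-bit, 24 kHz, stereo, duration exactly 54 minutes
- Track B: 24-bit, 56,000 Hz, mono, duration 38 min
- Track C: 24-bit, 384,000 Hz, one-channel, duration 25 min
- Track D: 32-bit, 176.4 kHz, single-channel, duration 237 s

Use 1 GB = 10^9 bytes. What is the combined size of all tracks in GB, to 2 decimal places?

Track A: exactly 54 minutes = 3,240 s; 24,000 × 3,240 × 4 × 2 = 622,080,000 bytes.
Track B: 38 min = 2,280 s; 56,000 × 2,280 × 3 × 1 = 383,040,000 bytes.
Track C: 25 min = 1,500 s; 384,000 × 1,500 × 3 × 1 = 1,728,000,000 bytes.
Track D: 176,400 × 237 × 4 × 1 = 167,227,200 bytes.
Total = 2,900,347,200 bytes = 2.90 GB.

2.90 GB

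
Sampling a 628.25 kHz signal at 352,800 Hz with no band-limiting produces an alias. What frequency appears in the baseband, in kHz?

Nyquist = 352,800/2 = 176,400 Hz; 628,250 Hz exceeds it.
Alias = |628,250 − 2×352,800| = |628,250 − 705,600| = 77,350 Hz = 77.35 kHz.

77.35 kHz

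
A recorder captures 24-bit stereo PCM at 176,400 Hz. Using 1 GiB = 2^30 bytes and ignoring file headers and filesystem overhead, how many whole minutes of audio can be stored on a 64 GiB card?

1,082 minutes

Uncompressed byte rate = 176,400 × 3 × 2 = 1,058,400 bytes/s.
Capacity = 64 × 1,073,741,824 = 68,719,476,736 bytes.
68,719,476,736 / 1,058,400 ≈ 64927.7 s → 1,082 minutes.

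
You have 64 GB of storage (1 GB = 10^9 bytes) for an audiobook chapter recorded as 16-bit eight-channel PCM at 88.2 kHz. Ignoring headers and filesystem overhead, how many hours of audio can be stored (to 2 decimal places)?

Uncompressed byte rate = 88,200 × 2 × 8 = 1,411,200 bytes/s.
Capacity = 64 × 1,000,000,000 = 64,000,000,000 bytes.
64,000,000,000 / 1,411,200 ≈ 45351.47 s → 12.60 hours.

12.60 hours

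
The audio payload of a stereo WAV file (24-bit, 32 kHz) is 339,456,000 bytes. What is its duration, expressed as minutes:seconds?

Byte rate = 32,000 × 3 × 2 = 192,000 bytes/s.
Duration = 339,456,000 / 192,000 = 1,768 s.
1,768 s = 29:28.

29:28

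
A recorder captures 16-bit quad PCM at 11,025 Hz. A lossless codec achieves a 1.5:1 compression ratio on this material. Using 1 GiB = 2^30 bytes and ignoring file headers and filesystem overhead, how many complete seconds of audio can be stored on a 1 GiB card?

Uncompressed byte rate = 11,025 × 2 × 4 = 88,200 bytes/s.
After 1.5:1 compression, effective rate ≈ 58800 bytes/s.
Capacity = 1 × 1,073,741,824 = 1,073,741,824 bytes.
1,073,741,824 / effective rate ≈ 18260.92 s → 18,260 seconds.

18,260 seconds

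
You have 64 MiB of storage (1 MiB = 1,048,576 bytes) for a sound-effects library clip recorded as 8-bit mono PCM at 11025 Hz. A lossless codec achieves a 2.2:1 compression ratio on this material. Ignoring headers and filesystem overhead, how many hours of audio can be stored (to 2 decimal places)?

Uncompressed byte rate = 11,025 × 1 × 1 = 11,025 bytes/s.
After 2.2:1 compression, effective rate ≈ 5011.36 bytes/s.
Capacity = 64 × 1,048,576 = 67,108,864 bytes.
67,108,864 / effective rate ≈ 13391.34 s → 3.72 hours.

3.72 hours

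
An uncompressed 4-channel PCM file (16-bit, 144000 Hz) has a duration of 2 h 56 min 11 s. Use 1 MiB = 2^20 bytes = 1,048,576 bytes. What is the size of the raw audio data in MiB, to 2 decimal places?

Duration = 2 h 56 min 11 s = 10,571 s.
Bytes = 144,000 samples/s × 10,571 s × 2 bytes/sample × 4 ch = 12,177,792,000 bytes.
12,177,792,000 / 1,048,576 = 11613.65 MiB.

11613.65 MiB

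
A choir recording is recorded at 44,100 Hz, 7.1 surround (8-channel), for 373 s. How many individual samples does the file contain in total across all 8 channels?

131,594,400 samples

44,100 × 373 s × 8 ch = 131,594,400 samples.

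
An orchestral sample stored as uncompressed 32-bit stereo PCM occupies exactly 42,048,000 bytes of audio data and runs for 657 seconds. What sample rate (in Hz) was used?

8,000 Hz

Bytes = sample_rate × seconds × bytes_per_sample × channels.
sample_rate = 42,048,000 / (657 × 4 × 2) = 42,048,000 / 5,256 = 8,000 Hz.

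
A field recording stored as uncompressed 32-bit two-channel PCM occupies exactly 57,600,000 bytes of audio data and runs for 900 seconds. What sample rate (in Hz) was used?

Bytes = sample_rate × seconds × bytes_per_sample × channels.
sample_rate = 57,600,000 / (900 × 4 × 2) = 57,600,000 / 7,200 = 8,000 Hz.

8,000 Hz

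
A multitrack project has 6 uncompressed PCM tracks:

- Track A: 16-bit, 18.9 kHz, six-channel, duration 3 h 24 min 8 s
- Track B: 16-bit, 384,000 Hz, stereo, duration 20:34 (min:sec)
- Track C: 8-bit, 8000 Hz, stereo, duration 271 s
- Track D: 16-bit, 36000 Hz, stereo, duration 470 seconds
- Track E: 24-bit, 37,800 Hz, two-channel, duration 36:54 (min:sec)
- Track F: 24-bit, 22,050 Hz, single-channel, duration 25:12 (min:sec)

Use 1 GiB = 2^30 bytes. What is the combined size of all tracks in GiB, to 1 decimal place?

5.0 GiB

Track A: 3 h 24 min 8 s = 12,248 s; 18,900 × 12,248 × 2 × 6 = 2,777,846,400 bytes.
Track B: 20:34 (min:sec) = 1,234 s; 384,000 × 1,234 × 2 × 2 = 1,895,424,000 bytes.
Track C: 8,000 × 271 × 1 × 2 = 4,336,000 bytes.
Track D: 36,000 × 470 × 2 × 2 = 67,680,000 bytes.
Track E: 36:54 (min:sec) = 2,214 s; 37,800 × 2,214 × 3 × 2 = 502,135,200 bytes.
Track F: 25:12 (min:sec) = 1,512 s; 22,050 × 1,512 × 3 × 1 = 100,018,800 bytes.
Total = 5,347,440,400 bytes = 5.0 GiB.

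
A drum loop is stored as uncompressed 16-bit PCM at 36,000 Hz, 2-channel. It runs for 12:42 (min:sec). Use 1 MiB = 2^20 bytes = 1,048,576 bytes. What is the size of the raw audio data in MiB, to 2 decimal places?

Duration = 12:42 (min:sec) = 762 s.
Bytes = 36,000 samples/s × 762 s × 2 bytes/sample × 2 ch = 109,728,000 bytes.
109,728,000 / 1,048,576 = 104.64 MiB.

104.64 MiB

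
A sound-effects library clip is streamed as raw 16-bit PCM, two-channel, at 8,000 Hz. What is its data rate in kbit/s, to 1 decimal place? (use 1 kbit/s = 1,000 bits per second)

Bit rate = 8,000 × 16 × 2 = 256,000 bits/s.
= 256.0 kbit/s.

256.0 kbit/s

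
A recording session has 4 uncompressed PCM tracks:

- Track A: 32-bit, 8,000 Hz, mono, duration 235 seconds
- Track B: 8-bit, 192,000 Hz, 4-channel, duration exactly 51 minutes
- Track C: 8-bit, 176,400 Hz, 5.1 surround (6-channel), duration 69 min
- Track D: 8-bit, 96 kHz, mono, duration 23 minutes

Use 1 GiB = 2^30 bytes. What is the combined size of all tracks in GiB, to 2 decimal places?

Track A: 8,000 × 235 × 4 × 1 = 7,520,000 bytes.
Track B: exactly 51 minutes = 3,060 s; 192,000 × 3,060 × 1 × 4 = 2,350,080,000 bytes.
Track C: 69 min = 4,140 s; 176,400 × 4,140 × 1 × 6 = 4,381,776,000 bytes.
Track D: 23 minutes = 1,380 s; 96,000 × 1,380 × 1 × 1 = 132,480,000 bytes.
Total = 6,871,856,000 bytes = 6.40 GiB.

6.40 GiB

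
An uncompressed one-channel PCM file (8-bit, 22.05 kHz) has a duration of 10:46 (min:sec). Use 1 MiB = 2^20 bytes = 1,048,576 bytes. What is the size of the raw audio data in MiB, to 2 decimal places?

Duration = 10:46 (min:sec) = 646 s.
Bytes = 22,050 samples/s × 646 s × 1 bytes/sample × 1 ch = 14,244,300 bytes.
14,244,300 / 1,048,576 = 13.58 MiB.

13.58 MiB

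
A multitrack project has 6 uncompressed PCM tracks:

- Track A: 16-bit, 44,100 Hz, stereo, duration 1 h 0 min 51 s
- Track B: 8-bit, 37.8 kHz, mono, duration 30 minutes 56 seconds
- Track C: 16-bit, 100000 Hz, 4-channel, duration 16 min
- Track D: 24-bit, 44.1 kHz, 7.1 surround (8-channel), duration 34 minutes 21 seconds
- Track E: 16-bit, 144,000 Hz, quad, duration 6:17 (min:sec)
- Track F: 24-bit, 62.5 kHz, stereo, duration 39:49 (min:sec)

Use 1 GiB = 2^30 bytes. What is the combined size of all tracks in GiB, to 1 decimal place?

Track A: 1 h 0 min 51 s = 3,651 s; 44,100 × 3,651 × 2 × 2 = 644,036,400 bytes.
Track B: 30 minutes 56 seconds = 1,856 s; 37,800 × 1,856 × 1 × 1 = 70,156,800 bytes.
Track C: 16 min = 960 s; 100,000 × 960 × 2 × 4 = 768,000,000 bytes.
Track D: 34 minutes 21 seconds = 2,061 s; 44,100 × 2,061 × 3 × 8 = 2,181,362,400 bytes.
Track E: 6:17 (min:sec) = 377 s; 144,000 × 377 × 2 × 4 = 434,304,000 bytes.
Track F: 39:49 (min:sec) = 2,389 s; 62,500 × 2,389 × 3 × 2 = 895,875,000 bytes.
Total = 4,993,734,600 bytes = 4.7 GiB.

4.7 GiB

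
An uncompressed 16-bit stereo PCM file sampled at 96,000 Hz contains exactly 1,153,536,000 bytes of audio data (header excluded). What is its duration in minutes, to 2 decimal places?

Byte rate = 96,000 × 2 × 2 = 384,000 bytes/s.
Duration = 1,153,536,000 / 384,000 = 3,004 s.
3,004 s / 60 = 50.07 minutes.

50.07 minutes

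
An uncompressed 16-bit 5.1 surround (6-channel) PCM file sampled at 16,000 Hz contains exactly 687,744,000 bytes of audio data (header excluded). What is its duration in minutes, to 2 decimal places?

59.70 minutes

Byte rate = 16,000 × 2 × 6 = 192,000 bytes/s.
Duration = 687,744,000 / 192,000 = 3,582 s.
3,582 s / 60 = 59.70 minutes.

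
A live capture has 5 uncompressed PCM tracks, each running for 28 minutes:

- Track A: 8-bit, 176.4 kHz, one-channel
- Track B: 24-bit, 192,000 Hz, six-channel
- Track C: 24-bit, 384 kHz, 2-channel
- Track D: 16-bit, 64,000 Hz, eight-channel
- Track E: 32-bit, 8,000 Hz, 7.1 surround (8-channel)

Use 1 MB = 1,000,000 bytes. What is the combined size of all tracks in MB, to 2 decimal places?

12123.55 MB

28 minutes = 1,680 s.
Track A: 176,400 × 1,680 × 1 × 1 = 296,352,000 bytes.
Track B: 192,000 × 1,680 × 3 × 6 = 5,806,080,000 bytes.
Track C: 384,000 × 1,680 × 3 × 2 = 3,870,720,000 bytes.
Track D: 64,000 × 1,680 × 2 × 8 = 1,720,320,000 bytes.
Track E: 8,000 × 1,680 × 4 × 8 = 430,080,000 bytes.
Total = 12,123,552,000 bytes = 12123.55 MB.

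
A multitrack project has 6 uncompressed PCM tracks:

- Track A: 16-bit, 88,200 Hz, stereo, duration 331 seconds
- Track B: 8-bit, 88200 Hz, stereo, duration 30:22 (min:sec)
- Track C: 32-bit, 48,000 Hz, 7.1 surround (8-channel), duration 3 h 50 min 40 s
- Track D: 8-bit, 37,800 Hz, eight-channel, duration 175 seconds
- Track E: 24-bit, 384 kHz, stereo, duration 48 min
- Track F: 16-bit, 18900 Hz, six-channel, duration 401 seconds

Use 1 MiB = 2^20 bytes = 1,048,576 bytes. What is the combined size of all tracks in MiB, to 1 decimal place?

Track A: 88,200 × 331 × 2 × 2 = 116,776,800 bytes.
Track B: 30:22 (min:sec) = 1,822 s; 88,200 × 1,822 × 1 × 2 = 321,400,800 bytes.
Track C: 3 h 50 min 40 s = 13,840 s; 48,000 × 13,840 × 4 × 8 = 21,258,240,000 bytes.
Track D: 37,800 × 175 × 1 × 8 = 52,920,000 bytes.
Track E: 48 min = 2,880 s; 384,000 × 2,880 × 3 × 2 = 6,635,520,000 bytes.
Track F: 18,900 × 401 × 2 × 6 = 90,946,800 bytes.
Total = 28,475,804,400 bytes = 27156.6 MiB.

27156.6 MiB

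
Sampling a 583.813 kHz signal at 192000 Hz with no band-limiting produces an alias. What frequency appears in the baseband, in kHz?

7.813 kHz

Nyquist = 192,000/2 = 96,000 Hz; 583,813 Hz exceeds it.
Alias = |583,813 − 3×192,000| = |583,813 − 576,000| = 7,813 Hz = 7.813 kHz.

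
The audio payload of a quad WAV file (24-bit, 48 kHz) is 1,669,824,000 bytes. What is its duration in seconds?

Byte rate = 48,000 × 3 × 4 = 576,000 bytes/s.
Duration = 1,669,824,000 / 576,000 = 2,899 s.

2,899 seconds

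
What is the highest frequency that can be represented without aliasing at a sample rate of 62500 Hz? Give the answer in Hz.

Nyquist frequency = sample rate / 2 = 62,500 / 2 = 31,250 Hz.

31,250 Hz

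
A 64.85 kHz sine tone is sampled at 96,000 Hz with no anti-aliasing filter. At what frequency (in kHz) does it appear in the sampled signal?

31.15 kHz

Nyquist = 96,000/2 = 48,000 Hz; 64,850 Hz exceeds it.
Alias = |64,850 − 1×96,000| = |64,850 − 96,000| = 31,150 Hz = 31.15 kHz.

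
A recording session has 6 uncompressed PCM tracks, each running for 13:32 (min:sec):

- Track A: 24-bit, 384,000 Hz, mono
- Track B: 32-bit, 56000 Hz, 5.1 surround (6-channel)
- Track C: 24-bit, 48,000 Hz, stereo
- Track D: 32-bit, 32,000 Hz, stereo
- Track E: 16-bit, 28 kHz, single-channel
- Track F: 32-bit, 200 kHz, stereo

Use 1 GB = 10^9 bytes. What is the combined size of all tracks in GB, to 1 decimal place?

3.8 GB

13:32 (min:sec) = 812 s.
Track A: 384,000 × 812 × 3 × 1 = 935,424,000 bytes.
Track B: 56,000 × 812 × 4 × 6 = 1,091,328,000 bytes.
Track C: 48,000 × 812 × 3 × 2 = 233,856,000 bytes.
Track D: 32,000 × 812 × 4 × 2 = 207,872,000 bytes.
Track E: 28,000 × 812 × 2 × 1 = 45,472,000 bytes.
Track F: 200,000 × 812 × 4 × 2 = 1,299,200,000 bytes.
Total = 3,813,152,000 bytes = 3.8 GB.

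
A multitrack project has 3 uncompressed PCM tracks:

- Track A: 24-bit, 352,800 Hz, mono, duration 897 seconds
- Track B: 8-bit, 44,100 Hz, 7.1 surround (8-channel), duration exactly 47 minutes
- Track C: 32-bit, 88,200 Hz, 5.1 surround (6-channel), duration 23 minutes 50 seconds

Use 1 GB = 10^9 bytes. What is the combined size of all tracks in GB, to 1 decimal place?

Track A: 352,800 × 897 × 3 × 1 = 949,384,800 bytes.
Track B: exactly 47 minutes = 2,820 s; 44,100 × 2,820 × 1 × 8 = 994,896,000 bytes.
Track C: 23 minutes 50 seconds = 1,430 s; 88,200 × 1,430 × 4 × 6 = 3,027,024,000 bytes.
Total = 4,971,304,800 bytes = 5.0 GB.

5.0 GB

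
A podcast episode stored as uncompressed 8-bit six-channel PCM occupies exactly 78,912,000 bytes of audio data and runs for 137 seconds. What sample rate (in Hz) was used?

96,000 Hz

Bytes = sample_rate × seconds × bytes_per_sample × channels.
sample_rate = 78,912,000 / (137 × 1 × 6) = 78,912,000 / 822 = 96,000 Hz.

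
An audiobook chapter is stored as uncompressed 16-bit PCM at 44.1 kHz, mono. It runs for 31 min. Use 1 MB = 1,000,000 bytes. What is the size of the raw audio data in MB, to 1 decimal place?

164.1 MB

Duration = 31 min = 1,860 s.
Bytes = 44,100 samples/s × 1,860 s × 2 bytes/sample × 1 ch = 164,052,000 bytes.
164,052,000 / 1,000,000 = 164.1 MB.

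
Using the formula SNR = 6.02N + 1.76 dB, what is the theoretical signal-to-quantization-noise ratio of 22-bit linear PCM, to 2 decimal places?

134.20 dB

6.02 × 22 + 1.76 = 134.20 dB.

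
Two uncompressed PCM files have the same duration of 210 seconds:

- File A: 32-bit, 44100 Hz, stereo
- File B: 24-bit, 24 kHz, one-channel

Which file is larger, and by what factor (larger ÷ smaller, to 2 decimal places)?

File A, by a factor of 4.90

File A: 44,100 × 4 × 2 = 352,800 bytes/s.
File B: 24,000 × 3 × 1 = 72,000 bytes/s.
File A is larger; ratio = 74,088,000 / 15,120,000 = 4.90.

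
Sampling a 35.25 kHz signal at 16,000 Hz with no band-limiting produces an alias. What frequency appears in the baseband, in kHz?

Nyquist = 16,000/2 = 8,000 Hz; 35,250 Hz exceeds it.
Alias = |35,250 − 2×16,000| = |35,250 − 32,000| = 3,250 Hz = 3.25 kHz.

3.25 kHz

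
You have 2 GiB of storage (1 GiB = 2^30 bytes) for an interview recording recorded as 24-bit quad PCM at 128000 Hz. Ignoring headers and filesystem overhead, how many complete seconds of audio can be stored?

1,398 seconds

Uncompressed byte rate = 128,000 × 3 × 4 = 1,536,000 bytes/s.
Capacity = 2 × 1,073,741,824 = 2,147,483,648 bytes.
2,147,483,648 / 1,536,000 ≈ 1398.1 s → 1,398 seconds.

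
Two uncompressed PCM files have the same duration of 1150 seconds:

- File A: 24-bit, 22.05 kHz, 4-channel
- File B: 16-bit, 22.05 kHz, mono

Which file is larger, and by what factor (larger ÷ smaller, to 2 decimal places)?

File A: 22,050 × 3 × 4 = 264,600 bytes/s.
File B: 22,050 × 2 × 1 = 44,100 bytes/s.
File A is larger; ratio = 304,290,000 / 50,715,000 = 6.00.

File A, by a factor of 6.00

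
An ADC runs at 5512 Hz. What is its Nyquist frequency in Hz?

Nyquist frequency = sample rate / 2 = 5,512 / 2 = 2,756 Hz.

2,756 Hz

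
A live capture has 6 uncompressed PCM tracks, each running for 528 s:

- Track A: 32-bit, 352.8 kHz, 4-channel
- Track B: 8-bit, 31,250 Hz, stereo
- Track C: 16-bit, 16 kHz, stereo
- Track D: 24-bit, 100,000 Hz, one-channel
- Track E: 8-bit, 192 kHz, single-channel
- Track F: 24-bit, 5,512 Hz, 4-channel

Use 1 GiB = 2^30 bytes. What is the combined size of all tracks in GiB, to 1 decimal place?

3.1 GiB

Track A: 352,800 × 528 × 4 × 4 = 2,980,454,400 bytes.
Track B: 31,250 × 528 × 1 × 2 = 33,000,000 bytes.
Track C: 16,000 × 528 × 2 × 2 = 33,792,000 bytes.
Track D: 100,000 × 528 × 3 × 1 = 158,400,000 bytes.
Track E: 192,000 × 528 × 1 × 1 = 101,376,000 bytes.
Track F: 5,512 × 528 × 3 × 4 = 34,924,032 bytes.
Total = 3,341,946,432 bytes = 3.1 GiB.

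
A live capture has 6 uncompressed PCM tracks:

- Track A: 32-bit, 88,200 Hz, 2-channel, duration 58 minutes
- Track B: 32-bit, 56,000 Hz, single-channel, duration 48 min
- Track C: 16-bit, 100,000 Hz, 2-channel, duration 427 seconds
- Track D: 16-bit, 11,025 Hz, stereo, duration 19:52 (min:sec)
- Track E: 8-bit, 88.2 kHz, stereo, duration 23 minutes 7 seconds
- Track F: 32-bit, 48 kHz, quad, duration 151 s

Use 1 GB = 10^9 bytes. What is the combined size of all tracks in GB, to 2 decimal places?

3.68 GB

Track A: 58 minutes = 3,480 s; 88,200 × 3,480 × 4 × 2 = 2,455,488,000 bytes.
Track B: 48 min = 2,880 s; 56,000 × 2,880 × 4 × 1 = 645,120,000 bytes.
Track C: 100,000 × 427 × 2 × 2 = 170,800,000 bytes.
Track D: 19:52 (min:sec) = 1,192 s; 11,025 × 1,192 × 2 × 2 = 52,567,200 bytes.
Track E: 23 minutes 7 seconds = 1,387 s; 88,200 × 1,387 × 1 × 2 = 244,666,800 bytes.
Track F: 48,000 × 151 × 4 × 4 = 115,968,000 bytes.
Total = 3,684,610,000 bytes = 3.68 GB.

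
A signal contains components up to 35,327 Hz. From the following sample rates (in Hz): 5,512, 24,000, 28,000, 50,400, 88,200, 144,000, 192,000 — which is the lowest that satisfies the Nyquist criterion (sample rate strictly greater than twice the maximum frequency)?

Need sample rate > 2 × 35,327 = 70,654 Hz.
Lowest listed rate above 70,654 Hz is 88,200 Hz.

88,200 Hz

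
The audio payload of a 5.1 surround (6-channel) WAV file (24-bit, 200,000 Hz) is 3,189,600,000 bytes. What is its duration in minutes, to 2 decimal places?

Byte rate = 200,000 × 3 × 6 = 3,600,000 bytes/s.
Duration = 3,189,600,000 / 3,600,000 = 886 s.
886 s / 60 = 14.77 minutes.

14.77 minutes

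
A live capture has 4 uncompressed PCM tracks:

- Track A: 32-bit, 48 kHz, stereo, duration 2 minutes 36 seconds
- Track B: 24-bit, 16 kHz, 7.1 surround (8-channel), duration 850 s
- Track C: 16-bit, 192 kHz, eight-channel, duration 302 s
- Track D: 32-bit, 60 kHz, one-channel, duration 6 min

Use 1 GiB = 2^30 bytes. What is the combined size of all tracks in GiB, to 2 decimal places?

Track A: 2 minutes 36 seconds = 156 s; 48,000 × 156 × 4 × 2 = 59,904,000 bytes.
Track B: 16,000 × 850 × 3 × 8 = 326,400,000 bytes.
Track C: 192,000 × 302 × 2 × 8 = 927,744,000 bytes.
Track D: 6 min = 360 s; 60,000 × 360 × 4 × 1 = 86,400,000 bytes.
Total = 1,400,448,000 bytes = 1.30 GiB.

1.30 GiB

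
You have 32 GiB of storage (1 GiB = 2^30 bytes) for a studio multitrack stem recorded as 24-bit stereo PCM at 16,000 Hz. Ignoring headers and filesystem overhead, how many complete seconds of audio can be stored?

357,913 seconds

Uncompressed byte rate = 16,000 × 3 × 2 = 96,000 bytes/s.
Capacity = 32 × 1,073,741,824 = 34,359,738,368 bytes.
34,359,738,368 / 96,000 ≈ 357913.94 s → 357,913 seconds.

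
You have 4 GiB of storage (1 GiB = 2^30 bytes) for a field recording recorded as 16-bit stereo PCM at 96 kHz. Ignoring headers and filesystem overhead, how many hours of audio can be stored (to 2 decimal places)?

3.11 hours

Uncompressed byte rate = 96,000 × 2 × 2 = 384,000 bytes/s.
Capacity = 4 × 1,073,741,824 = 4,294,967,296 bytes.
4,294,967,296 / 384,000 ≈ 11184.81 s → 3.11 hours.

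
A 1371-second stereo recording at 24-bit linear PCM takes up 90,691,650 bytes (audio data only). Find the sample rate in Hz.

Bytes = sample_rate × seconds × bytes_per_sample × channels.
sample_rate = 90,691,650 / (1,371 × 3 × 2) = 90,691,650 / 8,226 = 11,025 Hz.

11,025 Hz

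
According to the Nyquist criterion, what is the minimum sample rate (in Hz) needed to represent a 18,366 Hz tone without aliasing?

36,732 Hz

Minimum sample rate = 2 × 18,366 Hz = 36,732 Hz.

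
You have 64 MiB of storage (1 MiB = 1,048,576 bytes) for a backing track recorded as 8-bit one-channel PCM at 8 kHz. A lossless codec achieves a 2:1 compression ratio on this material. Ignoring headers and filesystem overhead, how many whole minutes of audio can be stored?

279 minutes

Uncompressed byte rate = 8,000 × 1 × 1 = 8,000 bytes/s.
After 2:1 compression, effective rate ≈ 4000 bytes/s.
Capacity = 64 × 1,048,576 = 67,108,864 bytes.
67,108,864 / effective rate ≈ 16777.22 s → 279 minutes.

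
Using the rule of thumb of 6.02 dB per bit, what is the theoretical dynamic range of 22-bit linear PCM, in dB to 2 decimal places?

22 × 6.02 = 132.44 dB.

132.44 dB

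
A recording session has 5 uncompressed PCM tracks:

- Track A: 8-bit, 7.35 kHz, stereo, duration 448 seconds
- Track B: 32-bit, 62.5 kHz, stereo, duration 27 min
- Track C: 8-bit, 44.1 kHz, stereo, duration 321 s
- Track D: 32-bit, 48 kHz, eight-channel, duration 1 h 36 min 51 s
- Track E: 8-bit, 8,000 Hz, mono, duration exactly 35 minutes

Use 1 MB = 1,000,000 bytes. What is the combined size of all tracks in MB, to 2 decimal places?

9787.39 MB

Track A: 7,350 × 448 × 1 × 2 = 6,585,600 bytes.
Track B: 27 min = 1,620 s; 62,500 × 1,620 × 4 × 2 = 810,000,000 bytes.
Track C: 44,100 × 321 × 1 × 2 = 28,312,200 bytes.
Track D: 1 h 36 min 51 s = 5,811 s; 48,000 × 5,811 × 4 × 8 = 8,925,696,000 bytes.
Track E: exactly 35 minutes = 2,100 s; 8,000 × 2,100 × 1 × 1 = 16,800,000 bytes.
Total = 9,787,393,800 bytes = 9787.39 MB.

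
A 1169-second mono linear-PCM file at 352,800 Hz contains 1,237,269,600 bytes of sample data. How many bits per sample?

24 bits

Bytes per sample = 1,237,269,600 / (352,800 × 1,169 × 1) = 1,237,269,600 / 412,423,200 = 3.
Bit depth = 3 × 8 = 24 bits.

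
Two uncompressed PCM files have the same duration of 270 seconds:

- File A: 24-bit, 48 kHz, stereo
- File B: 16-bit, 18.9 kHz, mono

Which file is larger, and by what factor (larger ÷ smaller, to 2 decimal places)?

File A: 48,000 × 3 × 2 = 288,000 bytes/s.
File B: 18,900 × 2 × 1 = 37,800 bytes/s.
File A is larger; ratio = 77,760,000 / 10,206,000 = 7.62.

File A, by a factor of 7.62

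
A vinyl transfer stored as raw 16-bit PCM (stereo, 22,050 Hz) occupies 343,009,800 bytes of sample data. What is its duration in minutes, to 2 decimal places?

64.82 minutes

Byte rate = 22,050 × 2 × 2 = 88,200 bytes/s.
Duration = 343,009,800 / 88,200 = 3,889 s.
3,889 s / 60 = 64.82 minutes.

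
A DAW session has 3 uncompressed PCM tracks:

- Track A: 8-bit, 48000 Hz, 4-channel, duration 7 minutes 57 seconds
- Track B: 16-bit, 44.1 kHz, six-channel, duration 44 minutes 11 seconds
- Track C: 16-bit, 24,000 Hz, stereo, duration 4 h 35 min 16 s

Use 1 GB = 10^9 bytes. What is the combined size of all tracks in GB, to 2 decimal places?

Track A: 7 minutes 57 seconds = 477 s; 48,000 × 477 × 1 × 4 = 91,584,000 bytes.
Track B: 44 minutes 11 seconds = 2,651 s; 44,100 × 2,651 × 2 × 6 = 1,402,909,200 bytes.
Track C: 4 h 35 min 16 s = 16,516 s; 24,000 × 16,516 × 2 × 2 = 1,585,536,000 bytes.
Total = 3,080,029,200 bytes = 3.08 GB.

3.08 GB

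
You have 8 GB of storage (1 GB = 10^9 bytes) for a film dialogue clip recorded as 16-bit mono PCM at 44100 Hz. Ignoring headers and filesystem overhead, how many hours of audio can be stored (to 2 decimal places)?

25.20 hours

Uncompressed byte rate = 44,100 × 2 × 1 = 88,200 bytes/s.
Capacity = 8 × 1,000,000,000 = 8,000,000,000 bytes.
8,000,000,000 / 88,200 ≈ 90702.95 s → 25.20 hours.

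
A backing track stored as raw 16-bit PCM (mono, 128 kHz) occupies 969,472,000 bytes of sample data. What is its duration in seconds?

Byte rate = 128,000 × 2 × 1 = 256,000 bytes/s.
Duration = 969,472,000 / 256,000 = 3,787 s.

3,787 seconds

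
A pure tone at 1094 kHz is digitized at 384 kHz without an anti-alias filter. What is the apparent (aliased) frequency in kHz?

Nyquist = 384,000/2 = 192,000 Hz; 1,094,000 Hz exceeds it.
Alias = |1,094,000 − 3×384,000| = |1,094,000 − 1,152,000| = 58,000 Hz = 58 kHz.

58 kHz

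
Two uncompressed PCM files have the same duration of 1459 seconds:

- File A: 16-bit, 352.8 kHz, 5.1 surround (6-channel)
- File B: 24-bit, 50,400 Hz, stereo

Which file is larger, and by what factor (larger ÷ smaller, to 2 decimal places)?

File A: 352,800 × 2 × 6 = 4,233,600 bytes/s.
File B: 50,400 × 3 × 2 = 302,400 bytes/s.
File A is larger; ratio = 6,176,822,400 / 441,201,600 = 14.00.

File A, by a factor of 14.00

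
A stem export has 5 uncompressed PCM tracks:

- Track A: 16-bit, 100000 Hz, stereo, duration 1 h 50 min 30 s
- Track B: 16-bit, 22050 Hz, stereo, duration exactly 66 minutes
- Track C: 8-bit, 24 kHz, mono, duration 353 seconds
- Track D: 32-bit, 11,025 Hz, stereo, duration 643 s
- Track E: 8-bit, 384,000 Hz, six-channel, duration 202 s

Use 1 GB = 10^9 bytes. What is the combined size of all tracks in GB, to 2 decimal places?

3.53 GB

Track A: 1 h 50 min 30 s = 6,630 s; 100,000 × 6,630 × 2 × 2 = 2,652,000,000 bytes.
Track B: exactly 66 minutes = 3,960 s; 22,050 × 3,960 × 2 × 2 = 349,272,000 bytes.
Track C: 24,000 × 353 × 1 × 1 = 8,472,000 bytes.
Track D: 11,025 × 643 × 4 × 2 = 56,712,600 bytes.
Track E: 384,000 × 202 × 1 × 6 = 465,408,000 bytes.
Total = 3,531,864,600 bytes = 3.53 GB.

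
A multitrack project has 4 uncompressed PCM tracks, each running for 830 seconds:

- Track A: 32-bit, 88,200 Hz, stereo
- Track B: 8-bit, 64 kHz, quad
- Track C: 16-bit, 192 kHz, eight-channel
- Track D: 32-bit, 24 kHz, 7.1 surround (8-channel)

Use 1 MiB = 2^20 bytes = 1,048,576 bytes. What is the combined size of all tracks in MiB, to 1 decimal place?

3800.7 MiB

Track A: 88,200 × 830 × 4 × 2 = 585,648,000 bytes.
Track B: 64,000 × 830 × 1 × 4 = 212,480,000 bytes.
Track C: 192,000 × 830 × 2 × 8 = 2,549,760,000 bytes.
Track D: 24,000 × 830 × 4 × 8 = 637,440,000 bytes.
Total = 3,985,328,000 bytes = 3800.7 MiB.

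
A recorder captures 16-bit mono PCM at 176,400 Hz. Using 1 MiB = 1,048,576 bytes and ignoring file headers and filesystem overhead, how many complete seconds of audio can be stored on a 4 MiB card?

Uncompressed byte rate = 176,400 × 2 × 1 = 352,800 bytes/s.
Capacity = 4 × 1,048,576 = 4,194,304 bytes.
4,194,304 / 352,800 ≈ 11.89 s → 11 seconds.

11 seconds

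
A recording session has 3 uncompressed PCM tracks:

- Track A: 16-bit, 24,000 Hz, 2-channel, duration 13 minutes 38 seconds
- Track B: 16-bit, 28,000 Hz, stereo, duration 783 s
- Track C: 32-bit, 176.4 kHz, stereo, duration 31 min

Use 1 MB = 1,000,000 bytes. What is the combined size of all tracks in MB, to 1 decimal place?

2791.1 MB

Track A: 13 minutes 38 seconds = 818 s; 24,000 × 818 × 2 × 2 = 78,528,000 bytes.
Track B: 28,000 × 783 × 2 × 2 = 87,696,000 bytes.
Track C: 31 min = 1,860 s; 176,400 × 1,860 × 4 × 2 = 2,624,832,000 bytes.
Total = 2,791,056,000 bytes = 2791.1 MB.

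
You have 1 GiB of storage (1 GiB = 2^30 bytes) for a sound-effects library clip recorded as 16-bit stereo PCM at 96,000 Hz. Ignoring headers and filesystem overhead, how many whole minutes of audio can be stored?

46 minutes

Uncompressed byte rate = 96,000 × 2 × 2 = 384,000 bytes/s.
Capacity = 1 × 1,073,741,824 = 1,073,741,824 bytes.
1,073,741,824 / 384,000 ≈ 2796.2 s → 46 minutes.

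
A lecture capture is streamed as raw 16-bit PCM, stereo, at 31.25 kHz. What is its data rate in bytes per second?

125,000 bytes/s

Bit rate = 31,250 × 16 × 2 = 1,000,000 bits/s.
1,000,000 / 8 = 125,000 bytes/s.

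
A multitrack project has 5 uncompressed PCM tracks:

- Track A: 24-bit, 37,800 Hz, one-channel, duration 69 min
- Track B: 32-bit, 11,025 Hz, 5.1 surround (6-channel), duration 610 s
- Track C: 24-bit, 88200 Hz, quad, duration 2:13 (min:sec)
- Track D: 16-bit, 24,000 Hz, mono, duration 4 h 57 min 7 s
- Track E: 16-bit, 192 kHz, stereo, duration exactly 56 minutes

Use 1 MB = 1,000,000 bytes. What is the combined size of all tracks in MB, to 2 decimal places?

Track A: 69 min = 4,140 s; 37,800 × 4,140 × 3 × 1 = 469,476,000 bytes.
Track B: 11,025 × 610 × 4 × 6 = 161,406,000 bytes.
Track C: 2:13 (min:sec) = 133 s; 88,200 × 133 × 3 × 4 = 140,767,200 bytes.
Track D: 4 h 57 min 7 s = 17,827 s; 24,000 × 17,827 × 2 × 1 = 855,696,000 bytes.
Track E: exactly 56 minutes = 3,360 s; 192,000 × 3,360 × 2 × 2 = 2,580,480,000 bytes.
Total = 4,207,825,200 bytes = 4207.83 MB.

4207.83 MB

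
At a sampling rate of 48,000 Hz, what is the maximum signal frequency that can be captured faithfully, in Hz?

Nyquist frequency = sample rate / 2 = 48,000 / 2 = 24,000 Hz.

24,000 Hz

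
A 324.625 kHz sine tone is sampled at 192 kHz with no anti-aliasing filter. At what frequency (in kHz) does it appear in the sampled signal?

59.375 kHz

Nyquist = 192,000/2 = 96,000 Hz; 324,625 Hz exceeds it.
Alias = |324,625 − 2×192,000| = |324,625 − 384,000| = 59,375 Hz = 59.375 kHz.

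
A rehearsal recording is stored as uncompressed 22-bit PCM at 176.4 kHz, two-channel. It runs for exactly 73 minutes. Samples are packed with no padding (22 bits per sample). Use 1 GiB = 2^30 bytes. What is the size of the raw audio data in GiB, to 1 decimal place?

Duration = exactly 73 minutes = 4,380 s.
Bits = 176,400 × 4,380 × 22 × 2 = 33,995,808,000 bits = 4,249,476,000 bytes.
4,249,476,000 / 1,073,741,824 = 4.0 GiB.

4.0 GiB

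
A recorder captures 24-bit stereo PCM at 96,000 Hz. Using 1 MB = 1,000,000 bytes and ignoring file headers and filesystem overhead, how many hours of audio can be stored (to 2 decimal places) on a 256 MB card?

0.12 hours

Uncompressed byte rate = 96,000 × 3 × 2 = 576,000 bytes/s.
Capacity = 256 × 1,000,000 = 256,000,000 bytes.
256,000,000 / 576,000 ≈ 444.44 s → 0.12 hours.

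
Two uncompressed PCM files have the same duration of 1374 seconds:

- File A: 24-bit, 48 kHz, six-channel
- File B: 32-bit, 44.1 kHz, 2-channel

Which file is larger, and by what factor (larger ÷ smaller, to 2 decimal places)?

File A, by a factor of 2.45

File A: 48,000 × 3 × 6 = 864,000 bytes/s.
File B: 44,100 × 4 × 2 = 352,800 bytes/s.
File A is larger; ratio = 1,187,136,000 / 484,747,200 = 2.45.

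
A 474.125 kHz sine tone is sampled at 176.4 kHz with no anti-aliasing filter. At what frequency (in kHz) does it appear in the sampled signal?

Nyquist = 176,400/2 = 88,200 Hz; 474,125 Hz exceeds it.
Alias = |474,125 − 3×176,400| = |474,125 − 529,200| = 55,075 Hz = 55.075 kHz.

55.075 kHz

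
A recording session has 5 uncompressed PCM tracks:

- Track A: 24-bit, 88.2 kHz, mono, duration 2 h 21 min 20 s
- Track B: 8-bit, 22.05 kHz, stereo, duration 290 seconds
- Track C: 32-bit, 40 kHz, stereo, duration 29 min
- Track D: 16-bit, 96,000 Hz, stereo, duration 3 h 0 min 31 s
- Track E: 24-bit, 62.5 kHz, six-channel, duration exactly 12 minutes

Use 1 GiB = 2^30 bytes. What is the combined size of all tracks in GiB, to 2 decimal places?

Track A: 2 h 21 min 20 s = 8,480 s; 88,200 × 8,480 × 3 × 1 = 2,243,808,000 bytes.
Track B: 22,050 × 290 × 1 × 2 = 12,789,000 bytes.
Track C: 29 min = 1,740 s; 40,000 × 1,740 × 4 × 2 = 556,800,000 bytes.
Track D: 3 h 0 min 31 s = 10,831 s; 96,000 × 10,831 × 2 × 2 = 4,159,104,000 bytes.
Track E: exactly 12 minutes = 720 s; 62,500 × 720 × 3 × 6 = 810,000,000 bytes.
Total = 7,782,501,000 bytes = 7.25 GiB.

7.25 GiB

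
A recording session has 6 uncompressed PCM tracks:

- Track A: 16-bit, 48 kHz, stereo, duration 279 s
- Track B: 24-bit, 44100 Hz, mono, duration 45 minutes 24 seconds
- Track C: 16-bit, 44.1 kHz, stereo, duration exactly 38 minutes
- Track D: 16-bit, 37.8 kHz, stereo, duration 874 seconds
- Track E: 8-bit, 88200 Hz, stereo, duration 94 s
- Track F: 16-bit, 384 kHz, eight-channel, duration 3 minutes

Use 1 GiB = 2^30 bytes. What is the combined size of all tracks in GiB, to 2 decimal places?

Track A: 48,000 × 279 × 2 × 2 = 53,568,000 bytes.
Track B: 45 minutes 24 seconds = 2,724 s; 44,100 × 2,724 × 3 × 1 = 360,385,200 bytes.
Track C: exactly 38 minutes = 2,280 s; 44,100 × 2,280 × 2 × 2 = 402,192,000 bytes.
Track D: 37,800 × 874 × 2 × 2 = 132,148,800 bytes.
Track E: 88,200 × 94 × 1 × 2 = 16,581,600 bytes.
Track F: 3 minutes = 180 s; 384,000 × 180 × 2 × 8 = 1,105,920,000 bytes.
Total = 2,070,795,600 bytes = 1.93 GiB.

1.93 GiB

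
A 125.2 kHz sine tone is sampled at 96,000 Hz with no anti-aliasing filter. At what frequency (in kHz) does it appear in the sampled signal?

29.2 kHz

Nyquist = 96,000/2 = 48,000 Hz; 125,200 Hz exceeds it.
Alias = |125,200 − 1×96,000| = |125,200 − 96,000| = 29,200 Hz = 29.2 kHz.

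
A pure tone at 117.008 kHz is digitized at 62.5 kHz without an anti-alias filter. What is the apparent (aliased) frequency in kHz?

Nyquist = 62,500/2 = 31,250 Hz; 117,008 Hz exceeds it.
Alias = |117,008 − 2×62,500| = |117,008 − 125,000| = 7,992 Hz = 7.992 kHz.

7.992 kHz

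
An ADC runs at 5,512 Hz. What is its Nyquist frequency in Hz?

2,756 Hz

Nyquist frequency = sample rate / 2 = 5,512 / 2 = 2,756 Hz.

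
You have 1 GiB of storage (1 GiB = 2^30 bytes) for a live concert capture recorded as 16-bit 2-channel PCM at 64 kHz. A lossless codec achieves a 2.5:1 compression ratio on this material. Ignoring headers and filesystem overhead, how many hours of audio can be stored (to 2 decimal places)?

2.91 hours

Uncompressed byte rate = 64,000 × 2 × 2 = 256,000 bytes/s.
After 2.5:1 compression, effective rate ≈ 102400 bytes/s.
Capacity = 1 × 1,073,741,824 = 1,073,741,824 bytes.
1,073,741,824 / effective rate ≈ 10485.76 s → 2.91 hours.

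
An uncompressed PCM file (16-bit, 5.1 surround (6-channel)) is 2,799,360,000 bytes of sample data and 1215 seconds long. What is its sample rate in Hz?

192,000 Hz

Bytes = sample_rate × seconds × bytes_per_sample × channels.
sample_rate = 2,799,360,000 / (1,215 × 2 × 6) = 2,799,360,000 / 14,580 = 192,000 Hz.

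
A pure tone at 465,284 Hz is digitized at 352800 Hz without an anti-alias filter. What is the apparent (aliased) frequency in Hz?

Nyquist = 352,800/2 = 176,400 Hz; 465,284 Hz exceeds it.
Alias = |465,284 − 1×352,800| = |465,284 − 352,800| = 112,484 Hz.

112,484 Hz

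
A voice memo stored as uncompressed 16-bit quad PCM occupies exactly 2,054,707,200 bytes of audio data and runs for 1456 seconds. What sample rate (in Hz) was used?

Bytes = sample_rate × seconds × bytes_per_sample × channels.
sample_rate = 2,054,707,200 / (1,456 × 2 × 4) = 2,054,707,200 / 11,648 = 176,400 Hz.

176,400 Hz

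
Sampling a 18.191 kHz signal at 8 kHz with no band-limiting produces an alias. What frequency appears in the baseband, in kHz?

Nyquist = 8,000/2 = 4,000 Hz; 18,191 Hz exceeds it.
Alias = |18,191 − 2×8,000| = |18,191 − 16,000| = 2,191 Hz = 2.191 kHz.

2.191 kHz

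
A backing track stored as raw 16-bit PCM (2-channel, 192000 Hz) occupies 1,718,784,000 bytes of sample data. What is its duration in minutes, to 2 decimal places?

37.30 minutes

Byte rate = 192,000 × 2 × 2 = 768,000 bytes/s.
Duration = 1,718,784,000 / 768,000 = 2,238 s.
2,238 s / 60 = 37.30 minutes.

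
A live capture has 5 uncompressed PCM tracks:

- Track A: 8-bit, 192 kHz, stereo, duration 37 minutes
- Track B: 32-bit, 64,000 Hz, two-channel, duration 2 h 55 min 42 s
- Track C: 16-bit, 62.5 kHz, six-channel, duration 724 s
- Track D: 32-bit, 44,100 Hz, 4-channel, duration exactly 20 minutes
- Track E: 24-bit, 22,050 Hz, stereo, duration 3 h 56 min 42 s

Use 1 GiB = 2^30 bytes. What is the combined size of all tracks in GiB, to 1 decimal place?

8.9 GiB

Track A: 37 minutes = 2,220 s; 192,000 × 2,220 × 1 × 2 = 852,480,000 bytes.
Track B: 2 h 55 min 42 s = 10,542 s; 64,000 × 10,542 × 4 × 2 = 5,397,504,000 bytes.
Track C: 62,500 × 724 × 2 × 6 = 543,000,000 bytes.
Track D: exactly 20 minutes = 1,200 s; 44,100 × 1,200 × 4 × 4 = 846,720,000 bytes.
Track E: 3 h 56 min 42 s = 14,202 s; 22,050 × 14,202 × 3 × 2 = 1,878,924,600 bytes.
Total = 9,518,628,600 bytes = 8.9 GiB.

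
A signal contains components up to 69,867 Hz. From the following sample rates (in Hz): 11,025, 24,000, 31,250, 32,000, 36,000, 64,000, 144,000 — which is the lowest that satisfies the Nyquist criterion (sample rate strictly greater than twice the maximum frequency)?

Need sample rate > 2 × 69,867 = 139,734 Hz.
Lowest listed rate above 139,734 Hz is 144,000 Hz.

144,000 Hz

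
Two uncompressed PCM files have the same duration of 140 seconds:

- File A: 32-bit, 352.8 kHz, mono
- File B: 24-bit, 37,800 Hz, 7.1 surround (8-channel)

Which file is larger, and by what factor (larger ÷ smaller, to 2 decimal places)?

File A: 352,800 × 4 × 1 = 1,411,200 bytes/s.
File B: 37,800 × 3 × 8 = 907,200 bytes/s.
File A is larger; ratio = 197,568,000 / 127,008,000 = 1.56.

File A, by a factor of 1.56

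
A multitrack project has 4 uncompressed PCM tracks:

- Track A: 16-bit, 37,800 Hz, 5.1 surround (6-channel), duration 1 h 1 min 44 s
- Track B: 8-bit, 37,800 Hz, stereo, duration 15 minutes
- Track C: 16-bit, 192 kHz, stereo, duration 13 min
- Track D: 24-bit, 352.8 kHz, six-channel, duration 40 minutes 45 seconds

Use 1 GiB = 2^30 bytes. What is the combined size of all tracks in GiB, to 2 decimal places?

16.65 GiB

Track A: 1 h 1 min 44 s = 3,704 s; 37,800 × 3,704 × 2 × 6 = 1,680,134,400 bytes.
Track B: 15 minutes = 900 s; 37,800 × 900 × 1 × 2 = 68,040,000 bytes.
Track C: 13 min = 780 s; 192,000 × 780 × 2 × 2 = 599,040,000 bytes.
Track D: 40 minutes 45 seconds = 2,445 s; 352,800 × 2,445 × 3 × 6 = 15,526,728,000 bytes.
Total = 17,873,942,400 bytes = 16.65 GiB.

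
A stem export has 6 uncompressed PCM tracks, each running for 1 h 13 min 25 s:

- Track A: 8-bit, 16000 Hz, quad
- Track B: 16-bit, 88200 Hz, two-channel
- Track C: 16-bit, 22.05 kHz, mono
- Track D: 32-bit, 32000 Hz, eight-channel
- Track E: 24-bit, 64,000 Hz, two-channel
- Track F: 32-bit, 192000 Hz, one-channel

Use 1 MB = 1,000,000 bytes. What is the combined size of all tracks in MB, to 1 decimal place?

11615.5 MB

1 h 13 min 25 s = 4,405 s.
Track A: 16,000 × 4,405 × 1 × 4 = 281,920,000 bytes.
Track B: 88,200 × 4,405 × 2 × 2 = 1,554,084,000 bytes.
Track C: 22,050 × 4,405 × 2 × 1 = 194,260,500 bytes.
Track D: 32,000 × 4,405 × 4 × 8 = 4,510,720,000 bytes.
Track E: 64,000 × 4,405 × 3 × 2 = 1,691,520,000 bytes.
Track F: 192,000 × 4,405 × 4 × 1 = 3,383,040,000 bytes.
Total = 11,615,544,500 bytes = 11615.5 MB.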